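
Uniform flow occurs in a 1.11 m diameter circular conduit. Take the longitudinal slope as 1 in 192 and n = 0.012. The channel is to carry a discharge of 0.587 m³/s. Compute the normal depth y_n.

Manning's equation rearranged: A R^(2/3) = nQ / (1·√S) = 0.012 × 0.587 / (√0.005208) = 0.0976.
Trying y = 0.426 m: A R^(2/3) = 0.1286 — over.
Trying y = 0.308 m: A R^(2/3) = 0.06926 — short.
Trying y = 0.368 m: A R^(2/3) = 0.09768 — close enough.

y_n = 0.368 m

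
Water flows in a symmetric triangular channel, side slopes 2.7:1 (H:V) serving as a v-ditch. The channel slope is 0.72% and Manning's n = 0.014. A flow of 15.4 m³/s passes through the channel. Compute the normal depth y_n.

y_n = 1.18 m

Manning's equation rearranged: A R^(2/3) = nQ / (1·√S) = 0.014 × 15.4 / (√0.0072) = 2.541.
At y = 0.997 m: A R^(2/3) = 1.617 — too small.
At y = 1.18 m: A R^(2/3) = 2.534 — ≈ 2.541.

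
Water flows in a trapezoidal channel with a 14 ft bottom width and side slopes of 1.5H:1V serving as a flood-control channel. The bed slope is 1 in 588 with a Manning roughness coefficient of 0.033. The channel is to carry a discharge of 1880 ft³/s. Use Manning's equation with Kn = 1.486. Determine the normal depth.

Manning's equation rearranged: A R^(2/3) = nQ / (1.486·√S) = 0.033 × 1880 / (1.486 × √0.001701) = 1012.
Try y = 9.04 ft: A R^(2/3) = 761.8 — low.
Try y = 10.4 ft: A R^(2/3) = 1014 — ≈ 1012.

y_n = 10.4 ft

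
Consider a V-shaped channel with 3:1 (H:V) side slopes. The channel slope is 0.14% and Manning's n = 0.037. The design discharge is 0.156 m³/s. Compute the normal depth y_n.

Manning's equation rearranged: A R^(2/3) = nQ / (1·√S) = 0.037 × 0.156 / (√0.0014) = 0.1543.
At y = 0.345 m: A R^(2/3) = 0.1068 — too small.
At y = 0.432 m: A R^(2/3) = 0.1946 — too large.
At y = 0.396 m: A R^(2/3) = 0.1543 — matches.

y_n = 0.396 m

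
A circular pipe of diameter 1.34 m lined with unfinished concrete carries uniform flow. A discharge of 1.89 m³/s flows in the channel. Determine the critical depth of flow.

At critical depth, Q² T / (g A³) = 1, i.e. A³/T = Q²/g = 1.89²/9.81 = 0.3641.
Trying y = 0.85 m: A³/T = 0.6505 — too large.
Trying y = 0.586 m: A³/T = 0.1567 — too small.
Trying y = 0.731 m: A³/T = 0.3649 — matches.

y_c = 0.731 m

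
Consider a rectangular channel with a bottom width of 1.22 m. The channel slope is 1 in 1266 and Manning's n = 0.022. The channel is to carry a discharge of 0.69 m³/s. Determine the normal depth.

y_n = 0.876 m

Manning's equation rearranged: A R^(2/3) = nQ / (1·√S) = 0.022 × 0.69 / (√0.0007899) = 0.5401.
Trying y = 0.696 m: A R^(2/3) = 0.4015 — too small.
Trying y = 1.05 m: A R^(2/3) = 0.6789 — too large.
Trying y = 0.876 m: A R^(2/3) = 0.5404 — ≈ 0.5401.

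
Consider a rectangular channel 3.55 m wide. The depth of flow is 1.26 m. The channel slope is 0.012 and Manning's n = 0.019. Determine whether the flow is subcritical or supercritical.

Flow area A = b·y = 3.55 × 1.26 = 4.473 m². Wetted perimeter P = b + 2y = 3.55 + 2×1.26 = 6.07 m.
Hydraulic radius R = A/P = 4.473/6.07 = 0.7369 m.
V = (1/n) R^(2/3) √S = (1/0.019) × 0.7369^(2/3) × √0.012 = 4.704 m/s. Hydraulic depth D_h = A/T = 4.473/3.55 = 1.26 m.
Froude number Fr = V/√(g·D_h) = 4.704/√(9.81×1.26) = 1.34, which is greater than 1, so the flow is supercritical.

supercritical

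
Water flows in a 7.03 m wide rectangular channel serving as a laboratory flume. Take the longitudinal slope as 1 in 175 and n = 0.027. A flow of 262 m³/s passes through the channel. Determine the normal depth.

Manning's equation rearranged: A R^(2/3) = nQ / (1·√S) = 0.027 × 262 / (√0.005714) = 93.58.
At y = 8.69 m: A R^(2/3) = 112.6 — too large.
At y = 7.45 m: A R^(2/3) = 93.58 — ≈ 93.58.

y_n = 7.45 m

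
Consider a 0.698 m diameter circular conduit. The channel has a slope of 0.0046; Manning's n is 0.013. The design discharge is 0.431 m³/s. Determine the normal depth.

Manning's equation rearranged: A R^(2/3) = nQ / (1·√S) = 0.013 × 0.431 / (√0.0046) = 0.08261.
Try y = 0.374 m: A R^(2/3) = 0.06707 — low.
Try y = 0.47 m: A R^(2/3) = 0.09497 — high.
Try y = 0.427 m: A R^(2/3) = 0.08268 — ≈ 0.08261.

y_n = 0.427 m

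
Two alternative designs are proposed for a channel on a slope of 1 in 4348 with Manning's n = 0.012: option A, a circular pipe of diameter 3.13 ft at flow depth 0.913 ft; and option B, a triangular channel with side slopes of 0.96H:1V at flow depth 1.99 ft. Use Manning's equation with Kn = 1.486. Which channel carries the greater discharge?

Channel A: For a circular section of diameter D = 3.13 ft at depth y = 0.913 ft, the central angle is θ = 2 arccos(1 − 2y/D) = 2.282 rad. Then A = (D²/8)(θ − sin θ) = 1.867 ft² and P = Dθ/2 = 3.572 ft. Hydraulic radius R = A/P = 1.867/3.572 = 0.5228 ft. Q_A = (1.486/0.012)·1.867·0.5228^(2/3)·√0.00023 = 2.276 ft³/s.
Channel B: For a triangular section with side slope z = 0.96: A = zy² = 0.96×1.99² = 3.802 ft²; P = 2y√(1+z²) = 2×1.99×1.386 = 5.517 ft. Hydraulic radius R = A/P = 3.802/5.517 = 0.6891 ft. Q_B = (1.486/0.012)·3.802·0.6891^(2/3)·√0.00023 = 5.57 ft³/s.
Q_A = 2.276 ft³/s vs Q_B = 5.57 ft³/s, so channel B carries more.

channel B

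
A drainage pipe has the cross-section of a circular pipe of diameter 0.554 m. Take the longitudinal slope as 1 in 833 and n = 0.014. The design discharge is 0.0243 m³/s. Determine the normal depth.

y_n = 0.146 m

Manning's equation rearranged: A R^(2/3) = nQ / (1·√S) = 0.014 × 0.0243 / (√0.0012) = 0.009819.
Trying y = 0.168 m: A R^(2/3) = 0.0129 — high.
Trying y = 0.146 m: A R^(2/3) = 0.00981 — matches.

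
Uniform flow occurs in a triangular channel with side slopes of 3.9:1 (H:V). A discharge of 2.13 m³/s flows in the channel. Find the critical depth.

At critical depth, Q² T / (g A³) = 1, i.e. A³/T = Q²/g = 2.13²/9.81 = 0.4625.
Trying y = 0.699 m: A³/T = 1.269 — over.
Trying y = 0.489 m: A³/T = 0.2126 — short.
Trying y = 0.571 m: A³/T = 0.4616 — matches.

y_c = 0.571 m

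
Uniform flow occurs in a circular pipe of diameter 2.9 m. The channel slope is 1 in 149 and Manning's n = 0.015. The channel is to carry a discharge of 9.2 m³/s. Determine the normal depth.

y_n = 1.12 m

Manning's equation rearranged: A R^(2/3) = nQ / (1·√S) = 0.015 × 9.2 / (√0.006711) = 1.685.
Trying y = 0.78 m: A R^(2/3) = 0.8436 — short.
Trying y = 1.21 m: A R^(2/3) = 1.94 — over.
Trying y = 1.12 m: A R^(2/3) = 1.684 — close enough.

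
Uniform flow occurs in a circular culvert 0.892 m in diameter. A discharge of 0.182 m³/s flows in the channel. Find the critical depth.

y_c = 0.244 m

At critical depth, Q² T / (g A³) = 1, i.e. A³/T = Q²/g = 0.182²/9.81 = 0.003377.
Try y = 0.217 m: A³/T = 0.002122 — low.
Try y = 0.244 m: A³/T = 0.003351 — matches.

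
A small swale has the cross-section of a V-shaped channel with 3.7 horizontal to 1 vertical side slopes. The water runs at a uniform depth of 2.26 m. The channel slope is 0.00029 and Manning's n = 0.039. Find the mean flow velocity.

V = 0.463 m/s

For a triangular section with side slope z = 3.7: A = zy² = 3.7×2.26² = 18.9 m²; P = 2y√(1+z²) = 2×2.26×3.833 = 17.32 m.
Hydraulic radius R = A/P = 18.9/17.32 = 1.091 m.
From Manning's equation, V = (1/n) R^(2/3) S^(1/2) = (1/0.039) × 1.091^(2/3) × 0.00029^(1/2) = 0.463 m/s.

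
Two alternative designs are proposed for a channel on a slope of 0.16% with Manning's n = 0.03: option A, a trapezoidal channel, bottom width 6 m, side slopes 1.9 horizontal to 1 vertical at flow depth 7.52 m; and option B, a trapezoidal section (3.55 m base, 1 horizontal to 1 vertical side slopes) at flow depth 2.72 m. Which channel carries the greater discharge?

Channel A: With bottom width b = 6 m and side slope z = 1.9: A = (b + zy)y = (6 + 1.9×7.52)×7.52 = 152.6 m²; P = b + 2y√(1+z²) = 6 + 2×7.52×2.147 = 38.29 m. Hydraulic radius R = A/P = 152.6/38.29 = 3.984 m. Q_A = (1/0.03)·152.6·3.984^(2/3)·√0.0016 = 511.2 m³/s.
Channel B: With bottom width b = 3.55 m and side slope z = 1: A = (b + zy)y = (3.55 + 1×2.72)×2.72 = 17.05 m²; P = b + 2y√(1+z²) = 3.55 + 2×2.72×1.414 = 11.24 m. Hydraulic radius R = A/P = 17.05/11.24 = 1.517 m. Q_B = (1/0.03)·17.05·1.517^(2/3)·√0.0016 = 30.02 m³/s.
Q_A = 511.2 m³/s vs Q_B = 30.02 m³/s, so channel A carries more.

channel A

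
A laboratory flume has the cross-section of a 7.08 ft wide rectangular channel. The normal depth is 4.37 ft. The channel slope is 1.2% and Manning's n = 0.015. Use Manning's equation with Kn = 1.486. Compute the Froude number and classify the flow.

supercritical

Flow area A = b·y = 7.08 × 4.37 = 30.94 ft². Wetted perimeter P = b + 2y = 7.08 + 2×4.37 = 15.82 ft.
Hydraulic radius R = A/P = 30.94/15.82 = 1.956 ft.
V = (1.486/n) R^(2/3) √S = (1.486/0.015) × 1.956^(2/3) × √0.012 = 16.97 ft/s. Hydraulic depth D_h = A/T = 30.94/7.08 = 4.37 ft.
Froude number Fr = V/√(g·D_h) = 16.97/√(32.2×4.37) = 1.43, which is greater than 1, so the flow is supercritical.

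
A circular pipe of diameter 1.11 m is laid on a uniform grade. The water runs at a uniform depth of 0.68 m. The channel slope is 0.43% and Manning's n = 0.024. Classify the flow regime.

subcritical

For a circular section of diameter D = 1.11 m at depth y = 0.68 m, the central angle is θ = 2 arccos(1 − 2y/D) = 3.596 rad. Then A = (D²/8)(θ − sin θ) = 0.6214 m² and P = Dθ/2 = 1.996 m.
Hydraulic radius R = A/P = 0.6214/1.996 = 0.3114 m.
V = (1/n) R^(2/3) √S = (1/0.024) × 0.3114^(2/3) × √0.0043 = 1.255 m/s. Hydraulic depth D_h = A/T = 0.6214/1.081 = 0.5746 m.
Froude number Fr = V/√(g·D_h) = 1.255/√(9.81×0.5746) = 0.529, which is less than 1, so the flow is subcritical.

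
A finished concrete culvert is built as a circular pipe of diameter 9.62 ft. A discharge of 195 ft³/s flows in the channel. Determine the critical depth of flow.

y_c = 3.3 ft

At critical depth, Q² T / (g A³) = 1, i.e. A³/T = Q²/g = 195²/32.2 = 1181.
At y = 3.99 ft: A³/T = 2440 — high.
At y = 2.88 ft: A³/T = 694 — low.
At y = 3.3 ft: A³/T = 1175 — ≈ 1181.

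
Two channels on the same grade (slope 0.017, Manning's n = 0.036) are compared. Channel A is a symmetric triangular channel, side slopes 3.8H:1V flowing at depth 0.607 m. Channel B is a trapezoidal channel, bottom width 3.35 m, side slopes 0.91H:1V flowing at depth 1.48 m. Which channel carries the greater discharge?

Channel A: For a triangular section with side slope z = 3.8: A = zy² = 3.8×0.607² = 1.4 m²; P = 2y√(1+z²) = 2×0.607×3.929 = 4.77 m. Hydraulic radius R = A/P = 1.4/4.77 = 0.2935 m. Q_A = (1/0.036)·1.4·0.2935^(2/3)·√0.017 = 2.24 m³/s.
Channel B: With bottom width b = 3.35 m and side slope z = 0.91: A = (b + zy)y = (3.35 + 0.91×1.48)×1.48 = 6.951 m²; P = b + 2y√(1+z²) = 3.35 + 2×1.48×1.352 = 7.352 m. Hydraulic radius R = A/P = 6.951/7.352 = 0.9455 m. Q_B = (1/0.036)·6.951·0.9455^(2/3)·√0.017 = 24.25 m³/s.
Q_A = 2.24 m³/s vs Q_B = 24.25 m³/s, so channel B carries more.

channel B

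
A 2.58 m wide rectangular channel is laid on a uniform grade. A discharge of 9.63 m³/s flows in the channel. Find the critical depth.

For a rectangular channel, critical depth y_c = (q²/g)^(1/3) where q = Q/b = 9.63/2.58 = 3.733 m²/s.
So y_c = (3.733²/9.81)^(1/3) = 1.12 m.

y_c = 1.12 m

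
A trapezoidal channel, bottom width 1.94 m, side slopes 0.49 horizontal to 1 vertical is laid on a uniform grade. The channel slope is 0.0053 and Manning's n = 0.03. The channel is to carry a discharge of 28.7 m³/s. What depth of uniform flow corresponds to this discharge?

y_n = 3.05 m

Manning's equation rearranged: A R^(2/3) = nQ / (1·√S) = 0.03 × 28.7 / (√0.0053) = 11.83.
At y = 2.57 m: A R^(2/3) = 8.617 — low.
At y = 3.36 m: A R^(2/3) = 14.2 — high.
At y = 3.05 m: A R^(2/3) = 11.83 — ≈ 11.83.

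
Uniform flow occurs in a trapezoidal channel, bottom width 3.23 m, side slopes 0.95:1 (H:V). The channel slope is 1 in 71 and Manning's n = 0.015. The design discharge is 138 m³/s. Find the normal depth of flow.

y_n = 2.5 m

Manning's equation rearranged: A R^(2/3) = nQ / (1·√S) = 0.015 × 138 / (√0.01408) = 17.44.
At y = 3.19 m: A R^(2/3) = 28 — over.
At y = 1.83 m: A R^(2/3) = 9.679 — short.
At y = 2.5 m: A R^(2/3) = 17.4 — ≈ 17.44.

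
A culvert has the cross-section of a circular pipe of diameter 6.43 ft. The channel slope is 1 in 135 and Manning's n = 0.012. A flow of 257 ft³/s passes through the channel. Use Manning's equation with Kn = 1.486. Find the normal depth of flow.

y_n = 3.37 ft

Manning's equation rearranged: A R^(2/3) = nQ / (1.486·√S) = 0.012 × 257 / (1.486 × √0.007407) = 24.11.
Try y = 3.81 ft: A R^(2/3) = 29.37 — high.
Try y = 3.03 ft: A R^(2/3) = 20.12 — low.
Try y = 3.37 ft: A R^(2/3) = 24.11 — close enough.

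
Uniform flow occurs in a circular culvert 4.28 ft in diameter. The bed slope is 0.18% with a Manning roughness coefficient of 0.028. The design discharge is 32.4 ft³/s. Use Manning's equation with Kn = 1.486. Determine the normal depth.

y_n = 3.35 ft

Manning's equation rearranged: A R^(2/3) = nQ / (1.486·√S) = 0.028 × 32.4 / (1.486 × √0.0018) = 14.39.
At y = 2.31 ft: A R^(2/3) = 8.549 — too small.
At y = 3.35 ft: A R^(2/3) = 14.39 — matches.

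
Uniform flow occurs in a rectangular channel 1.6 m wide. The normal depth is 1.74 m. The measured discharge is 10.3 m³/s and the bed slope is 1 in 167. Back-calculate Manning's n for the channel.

Flow area A = b·y = 1.6 × 1.74 = 2.784 m². Wetted perimeter P = b + 2y = 1.6 + 2×1.74 = 5.08 m.
Hydraulic radius R = A/P = 2.784/5.08 = 0.548 m.
Rearranging Manning's equation: n = (1/Q) A R^(2/3) S^(1/2) = (1/10.3) × 2.784 × 0.548^(2/3) × √0.005988 = 0.014.

n = 0.014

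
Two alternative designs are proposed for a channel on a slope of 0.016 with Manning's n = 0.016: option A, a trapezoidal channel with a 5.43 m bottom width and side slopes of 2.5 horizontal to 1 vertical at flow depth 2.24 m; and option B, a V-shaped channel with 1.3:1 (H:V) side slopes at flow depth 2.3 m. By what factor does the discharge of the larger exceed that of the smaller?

4.81

Channel A: With bottom width b = 5.43 m and side slope z = 2.5: A = (b + zy)y = (5.43 + 2.5×2.24)×2.24 = 24.71 m²; P = b + 2y√(1+z²) = 5.43 + 2×2.24×2.693 = 17.49 m. Hydraulic radius R = A/P = 24.71/17.49 = 1.412 m. Q_A = (1/0.016)·24.71·1.412^(2/3)·√0.016 = 245.9 m³/s.
Channel B: For a triangular section with side slope z = 1.3: A = zy² = 1.3×2.3² = 6.877 m²; P = 2y√(1+z²) = 2×2.3×1.64 = 7.545 m. Hydraulic radius R = A/P = 6.877/7.545 = 0.9115 m. Q_B = (1/0.016)·6.877·0.9115^(2/3)·√0.016 = 51.11 m³/s.
The larger discharge is 245.9 m³/s and the smaller is 51.11 m³/s; the ratio is 4.81.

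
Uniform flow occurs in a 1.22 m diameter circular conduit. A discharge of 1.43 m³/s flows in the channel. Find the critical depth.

At critical depth, Q² T / (g A³) = 1, i.e. A³/T = Q²/g = 1.43²/9.81 = 0.2085.
Trying y = 0.527 m: A³/T = 0.09354 — low.
Trying y = 0.757 m: A³/T = 0.3738 — high.
Trying y = 0.65 m: A³/T = 0.2086 — matches.

y_c = 0.65 m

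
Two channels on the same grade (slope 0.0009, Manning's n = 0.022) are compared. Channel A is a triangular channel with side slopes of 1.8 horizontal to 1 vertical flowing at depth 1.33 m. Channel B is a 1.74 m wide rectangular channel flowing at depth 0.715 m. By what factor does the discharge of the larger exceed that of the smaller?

3.33

Channel A: For a triangular section with side slope z = 1.8: A = zy² = 1.8×1.33² = 3.184 m²; P = 2y√(1+z²) = 2×1.33×2.059 = 5.477 m. Hydraulic radius R = A/P = 3.184/5.477 = 0.5813 m. Q_A = (1/0.022)·3.184·0.5813^(2/3)·√0.0009 = 3.024 m³/s.
Channel B: Flow area A = b·y = 1.74 × 0.715 = 1.244 m². Wetted perimeter P = b + 2y = 1.74 + 2×0.715 = 3.17 m. Hydraulic radius R = A/P = 1.244/3.17 = 0.3925 m. Q_B = (1/0.022)·1.244·0.3925^(2/3)·√0.0009 = 0.9094 m³/s.
The larger discharge is 3.024 m³/s and the smaller is 0.9094 m³/s; the ratio is 3.33.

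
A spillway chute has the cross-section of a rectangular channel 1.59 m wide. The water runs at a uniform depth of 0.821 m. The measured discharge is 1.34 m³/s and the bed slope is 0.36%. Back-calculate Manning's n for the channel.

Flow area A = b·y = 1.59 × 0.821 = 1.305 m². Wetted perimeter P = b + 2y = 1.59 + 2×0.821 = 3.232 m.
Hydraulic radius R = A/P = 1.305/3.232 = 0.4039 m.
Rearranging Manning's equation: n = (1/Q) A R^(2/3) S^(1/2) = (1/1.34) × 1.305 × 0.4039^(2/3) × √0.0036 = 0.0319.

n = 0.0319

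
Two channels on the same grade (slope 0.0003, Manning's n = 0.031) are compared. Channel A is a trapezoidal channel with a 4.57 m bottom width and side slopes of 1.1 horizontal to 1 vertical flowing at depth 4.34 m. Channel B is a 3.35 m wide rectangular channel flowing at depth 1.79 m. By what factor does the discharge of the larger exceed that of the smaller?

13.1

Channel A: With bottom width b = 4.57 m and side slope z = 1.1: A = (b + zy)y = (4.57 + 1.1×4.34)×4.34 = 40.55 m²; P = b + 2y√(1+z²) = 4.57 + 2×4.34×1.487 = 17.47 m. Hydraulic radius R = A/P = 40.55/17.47 = 2.321 m. Q_A = (1/0.031)·40.55·2.321^(2/3)·√0.0003 = 39.72 m³/s.
Channel B: Flow area A = b·y = 3.35 × 1.79 = 5.997 m². Wetted perimeter P = b + 2y = 3.35 + 2×1.79 = 6.93 m. Hydraulic radius R = A/P = 5.997/6.93 = 0.8653 m. Q_B = (1/0.031)·5.997·0.8653^(2/3)·√0.0003 = 3.042 m³/s.
The larger discharge is 39.72 m³/s and the smaller is 3.042 m³/s; the ratio is 13.1.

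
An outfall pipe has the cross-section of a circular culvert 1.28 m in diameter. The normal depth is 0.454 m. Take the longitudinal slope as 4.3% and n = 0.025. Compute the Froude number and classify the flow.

supercritical

For a circular section of diameter D = 1.28 m at depth y = 0.454 m, the central angle is θ = 2 arccos(1 − 2y/D) = 2.552 rad. Then A = (D²/8)(θ − sin θ) = 0.4087 m² and P = Dθ/2 = 1.633 m.
Hydraulic radius R = A/P = 0.4087/1.633 = 0.2503 m.
V = (1/n) R^(2/3) √S = (1/0.025) × 0.2503^(2/3) × √0.043 = 3.294 m/s. Hydraulic depth D_h = A/T = 0.4087/1.225 = 0.3337 m.
Froude number Fr = V/√(g·D_h) = 3.294/√(9.81×0.3337) = 1.82, which is greater than 1, so the flow is supercritical.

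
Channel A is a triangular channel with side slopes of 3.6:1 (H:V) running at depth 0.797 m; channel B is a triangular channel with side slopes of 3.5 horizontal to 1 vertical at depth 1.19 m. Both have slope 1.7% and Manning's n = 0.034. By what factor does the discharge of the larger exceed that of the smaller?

2.83

Channel A: For a triangular section with side slope z = 3.6: A = zy² = 3.6×0.797² = 2.287 m²; P = 2y√(1+z²) = 2×0.797×3.736 = 5.956 m. Hydraulic radius R = A/P = 2.287/5.956 = 0.384 m. Q_A = (1/0.034)·2.287·0.384^(2/3)·√0.017 = 4.633 m³/s.
Channel B: For a triangular section with side slope z = 3.5: A = zy² = 3.5×1.19² = 4.956 m²; P = 2y√(1+z²) = 2×1.19×3.64 = 8.663 m. Hydraulic radius R = A/P = 4.956/8.663 = 0.5721 m. Q_B = (1/0.034)·4.956·0.5721^(2/3)·√0.017 = 13.1 m³/s.
The larger discharge is 13.1 m³/s and the smaller is 4.633 m³/s; the ratio is 2.83.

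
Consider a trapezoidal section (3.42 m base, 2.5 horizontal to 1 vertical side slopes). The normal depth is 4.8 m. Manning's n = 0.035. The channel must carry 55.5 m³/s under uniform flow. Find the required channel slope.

With bottom width b = 3.42 m and side slope z = 2.5: A = (b + zy)y = (3.42 + 2.5×4.8)×4.8 = 74.02 m²; P = b + 2y√(1+z²) = 3.42 + 2×4.8×2.693 = 29.27 m.
Hydraulic radius R = A/P = 74.02/29.27 = 2.529 m.
From Manning's equation, S = [nQ / (1 A R^(2/3))]² = [0.035 × 55.5 / (1 × 74.02 × 2.529^(2/3))]² = 0.0002.

S = 0.0002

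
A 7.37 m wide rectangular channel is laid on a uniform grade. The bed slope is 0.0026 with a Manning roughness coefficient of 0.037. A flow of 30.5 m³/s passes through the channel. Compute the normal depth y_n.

y_n = 2.36 m

Manning's equation rearranged: A R^(2/3) = nQ / (1·√S) = 0.037 × 30.5 / (√0.0026) = 22.13.
At y = 2.56 m: A R^(2/3) = 24.84 — high.
At y = 2.36 m: A R^(2/3) = 22.17 — matches.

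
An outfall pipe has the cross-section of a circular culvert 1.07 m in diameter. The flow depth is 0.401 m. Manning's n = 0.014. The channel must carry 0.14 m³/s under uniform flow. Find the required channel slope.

For a circular section of diameter D = 1.07 m at depth y = 0.401 m, the central angle is θ = 2 arccos(1 − 2y/D) = 2.635 rad. Then A = (D²/8)(θ − sin θ) = 0.3077 m² and P = Dθ/2 = 1.41 m.
Hydraulic radius R = A/P = 0.3077/1.41 = 0.2183 m.
From Manning's equation, S = [nQ / (1 A R^(2/3))]² = [0.014 × 0.14 / (1 × 0.3077 × 0.2183^(2/3))]² = 0.000309.

S = 0.000309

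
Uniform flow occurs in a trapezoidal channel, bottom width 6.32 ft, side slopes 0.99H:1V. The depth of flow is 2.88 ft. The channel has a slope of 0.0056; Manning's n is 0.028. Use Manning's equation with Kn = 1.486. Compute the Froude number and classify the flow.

With bottom width b = 6.32 ft and side slope z = 0.99: A = (b + zy)y = (6.32 + 0.99×2.88)×2.88 = 26.41 ft²; P = b + 2y√(1+z²) = 6.32 + 2×2.88×1.407 = 14.43 ft.
Hydraulic radius R = A/P = 26.41/14.43 = 1.831 ft.
V = (1.486/n) R^(2/3) √S = (1.486/0.028) × 1.831^(2/3) × √0.0056 = 5.944 ft/s. Hydraulic depth D_h = A/T = 26.41/12.02 = 2.197 ft.
Froude number Fr = V/√(g·D_h) = 5.944/√(32.2×2.197) = 0.707, which is less than 1, so the flow is subcritical.

subcritical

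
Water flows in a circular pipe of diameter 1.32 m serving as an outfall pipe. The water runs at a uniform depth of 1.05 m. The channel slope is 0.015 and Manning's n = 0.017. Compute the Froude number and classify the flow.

For a circular section of diameter D = 1.32 m at depth y = 1.05 m, the central angle is θ = 2 arccos(1 − 2y/D) = 4.406 rad. Then A = (D²/8)(θ − sin θ) = 1.167 m² and P = Dθ/2 = 2.908 m.
Hydraulic radius R = A/P = 1.167/2.908 = 0.4014 m.
V = (1/n) R^(2/3) √S = (1/0.017) × 0.4014^(2/3) × √0.015 = 3.92 m/s. Hydraulic depth D_h = A/T = 1.167/1.065 = 1.096 m.
Froude number Fr = V/√(g·D_h) = 3.92/√(9.81×1.096) = 1.2, which is greater than 1, so the flow is supercritical.

supercritical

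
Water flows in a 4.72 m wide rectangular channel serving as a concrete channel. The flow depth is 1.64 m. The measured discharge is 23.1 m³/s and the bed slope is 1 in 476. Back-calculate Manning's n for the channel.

Flow area A = b·y = 4.72 × 1.64 = 7.741 m². Wetted perimeter P = b + 2y = 4.72 + 2×1.64 = 8 m.
Hydraulic radius R = A/P = 7.741/8 = 0.9676 m.
Rearranging Manning's equation: n = (1/Q) A R^(2/3) S^(1/2) = (1/23.1) × 7.741 × 0.9676^(2/3) × √0.002101 = 0.015.

n = 0.015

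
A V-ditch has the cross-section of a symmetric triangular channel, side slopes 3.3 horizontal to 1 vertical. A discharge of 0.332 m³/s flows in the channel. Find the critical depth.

y_c = 0.29 m

At critical depth, Q² T / (g A³) = 1, i.e. A³/T = Q²/g = 0.332²/9.81 = 0.01124.
Trying y = 0.351 m: A³/T = 0.02901 — high.
Trying y = 0.235 m: A³/T = 0.003902 — low.
Trying y = 0.29 m: A³/T = 0.01117 — close enough.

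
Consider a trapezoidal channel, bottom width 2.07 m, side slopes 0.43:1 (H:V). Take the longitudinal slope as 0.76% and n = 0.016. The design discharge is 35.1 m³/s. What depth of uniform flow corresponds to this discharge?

y_n = 2.19 m

Manning's equation rearranged: A R^(2/3) = nQ / (1·√S) = 0.016 × 35.1 / (√0.0076) = 6.442.
At y = 1.73 m: A R^(2/3) = 4.314 — short.
At y = 2.53 m: A R^(2/3) = 8.276 — over.
At y = 2.19 m: A R^(2/3) = 6.439 — matches.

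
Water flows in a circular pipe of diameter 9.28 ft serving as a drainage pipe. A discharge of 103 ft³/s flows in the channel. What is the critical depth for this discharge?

y_c = 2.4 ft

At critical depth, Q² T / (g A³) = 1, i.e. A³/T = Q²/g = 103²/32.2 = 329.5.
At y = 2.68 ft: A³/T = 504.2 — high.
At y = 2.4 ft: A³/T = 328.3 — ≈ 329.5.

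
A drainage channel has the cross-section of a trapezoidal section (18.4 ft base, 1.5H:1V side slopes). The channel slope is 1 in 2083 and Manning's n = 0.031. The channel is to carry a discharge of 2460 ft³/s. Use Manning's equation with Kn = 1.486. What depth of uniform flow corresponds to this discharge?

Manning's equation rearranged: A R^(2/3) = nQ / (1.486·√S) = 0.031 × 2460 / (1.486 × √0.0004801) = 2342.
Try y = 16.1 ft: A R^(2/3) = 2955 — too large.
Try y = 14.4 ft: A R^(2/3) = 2341 — close enough.

y_n = 14.4 ft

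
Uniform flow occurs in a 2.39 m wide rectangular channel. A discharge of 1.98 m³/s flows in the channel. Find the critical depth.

y_c = 0.412 m

For a rectangular channel, critical depth y_c = (q²/g)^(1/3) where q = Q/b = 1.98/2.39 = 0.8285 m²/s.
So y_c = (0.8285²/9.81)^(1/3) = 0.412 m.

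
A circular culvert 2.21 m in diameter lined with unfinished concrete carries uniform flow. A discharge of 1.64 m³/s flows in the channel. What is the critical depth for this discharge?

At critical depth, Q² T / (g A³) = 1, i.e. A³/T = Q²/g = 1.64²/9.81 = 0.2742.
Trying y = 0.71 m: A³/T = 0.5836 — over.
Trying y = 0.48 m: A³/T = 0.1273 — short.
Trying y = 0.584 m: A³/T = 0.2735 — close enough.

y_c = 0.584 m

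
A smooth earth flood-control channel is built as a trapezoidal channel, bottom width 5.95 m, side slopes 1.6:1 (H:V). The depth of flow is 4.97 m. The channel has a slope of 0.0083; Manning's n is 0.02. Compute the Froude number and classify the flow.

With bottom width b = 5.95 m and side slope z = 1.6: A = (b + zy)y = (5.95 + 1.6×4.97)×4.97 = 69.09 m²; P = b + 2y√(1+z²) = 5.95 + 2×4.97×1.887 = 24.7 m.
Hydraulic radius R = A/P = 69.09/24.7 = 2.797 m.
V = (1/n) R^(2/3) √S = (1/0.02) × 2.797^(2/3) × √0.0083 = 9.042 m/s. Hydraulic depth D_h = A/T = 69.09/21.85 = 3.162 m.
Froude number Fr = V/√(g·D_h) = 9.042/√(9.81×3.162) = 1.62, which is greater than 1, so the flow is supercritical.

supercritical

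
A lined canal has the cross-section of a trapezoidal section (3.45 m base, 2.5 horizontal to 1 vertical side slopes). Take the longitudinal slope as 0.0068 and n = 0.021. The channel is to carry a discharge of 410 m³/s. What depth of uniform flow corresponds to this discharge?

y_n = 4.27 m

Manning's equation rearranged: A R^(2/3) = nQ / (1·√S) = 0.021 × 410 / (√0.0068) = 104.4.
Trying y = 3.4 m: A R^(2/3) = 61.61 — too small.
Trying y = 5.4 m: A R^(2/3) = 182.4 — too large.
Trying y = 4.27 m: A R^(2/3) = 104.5 — ≈ 104.4.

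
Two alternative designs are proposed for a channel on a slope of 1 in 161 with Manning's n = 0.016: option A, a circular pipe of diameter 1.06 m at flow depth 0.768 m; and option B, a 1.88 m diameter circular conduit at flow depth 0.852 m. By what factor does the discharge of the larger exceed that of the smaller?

Channel A: For a circular section of diameter D = 1.06 m at depth y = 0.768 m, the central angle is θ = 2 arccos(1 − 2y/D) = 4.073 rad. Then A = (D²/8)(θ − sin θ) = 0.6848 m² and P = Dθ/2 = 2.159 m. Hydraulic radius R = A/P = 0.6848/2.159 = 0.3172 m. Q_A = (1/0.016)·0.6848·0.3172^(2/3)·√0.006211 = 1.569 m³/s.
Channel B: For a circular section of diameter D = 1.88 m at depth y = 0.852 m, the central angle is θ = 2 arccos(1 − 2y/D) = 2.954 rad. Then A = (D²/8)(θ − sin θ) = 1.223 m² and P = Dθ/2 = 2.777 m. Hydraulic radius R = A/P = 1.223/2.777 = 0.4403 m. Q_B = (1/0.016)·1.223·0.4403^(2/3)·√0.006211 = 3.486 m³/s.
The larger discharge is 3.486 m³/s and the smaller is 1.569 m³/s; the ratio is 2.22.

2.22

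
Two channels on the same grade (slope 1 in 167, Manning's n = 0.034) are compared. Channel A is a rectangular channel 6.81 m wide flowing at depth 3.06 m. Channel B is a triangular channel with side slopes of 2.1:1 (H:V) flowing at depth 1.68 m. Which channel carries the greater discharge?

channel A

Channel A: Flow area A = b·y = 6.81 × 3.06 = 20.84 m². Wetted perimeter P = b + 2y = 6.81 + 2×3.06 = 12.93 m. Hydraulic radius R = A/P = 20.84/12.93 = 1.612 m. Q_A = (1/0.034)·20.84·1.612^(2/3)·√0.005988 = 65.19 m³/s.
Channel B: For a triangular section with side slope z = 2.1: A = zy² = 2.1×1.68² = 5.927 m²; P = 2y√(1+z²) = 2×1.68×2.326 = 7.815 m. Hydraulic radius R = A/P = 5.927/7.815 = 0.7584 m. Q_B = (1/0.034)·5.927·0.7584^(2/3)·√0.005988 = 11.22 m³/s.
Q_A = 65.19 m³/s vs Q_B = 11.22 m³/s, so channel A carries more.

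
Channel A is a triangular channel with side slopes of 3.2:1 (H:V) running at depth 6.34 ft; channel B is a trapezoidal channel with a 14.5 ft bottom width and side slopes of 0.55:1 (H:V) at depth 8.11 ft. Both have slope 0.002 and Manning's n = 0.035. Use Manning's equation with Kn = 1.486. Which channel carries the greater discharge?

channel B

Channel A: For a triangular section with side slope z = 3.2: A = zy² = 3.2×6.34² = 128.6 ft²; P = 2y√(1+z²) = 2×6.34×3.353 = 42.51 ft. Hydraulic radius R = A/P = 128.6/42.51 = 3.026 ft. Q_A = (1.486/0.035)·128.6·3.026^(2/3)·√0.002 = 510.9 ft³/s.
Channel B: With bottom width b = 14.5 ft and side slope z = 0.55: A = (b + zy)y = (14.5 + 0.55×8.11)×8.11 = 153.8 ft²; P = b + 2y√(1+z²) = 14.5 + 2×8.11×1.141 = 33.01 ft. Hydraulic radius R = A/P = 153.8/33.01 = 4.658 ft. Q_B = (1.486/0.035)·153.8·4.658^(2/3)·√0.002 = 814.3 ft³/s.
Q_A = 510.9 ft³/s vs Q_B = 814.3 ft³/s, so channel B carries more.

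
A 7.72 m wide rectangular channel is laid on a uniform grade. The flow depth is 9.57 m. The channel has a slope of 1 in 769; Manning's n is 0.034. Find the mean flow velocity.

V = 2.08 m/s

Flow area A = b·y = 7.72 × 9.57 = 73.88 m². Wetted perimeter P = b + 2y = 7.72 + 2×9.57 = 26.86 m.
Hydraulic radius R = A/P = 73.88/26.86 = 2.751 m.
From Manning's equation, V = (1/n) R^(2/3) S^(1/2) = (1/0.034) × 2.751^(2/3) × 0.0013^(1/2) = 2.08 m/s.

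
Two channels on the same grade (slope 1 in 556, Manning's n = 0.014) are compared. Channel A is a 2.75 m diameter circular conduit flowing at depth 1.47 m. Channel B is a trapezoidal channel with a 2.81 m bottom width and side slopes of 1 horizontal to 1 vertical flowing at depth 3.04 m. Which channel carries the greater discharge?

Channel A: For a circular section of diameter D = 2.75 m at depth y = 1.47 m, the central angle is θ = 2 arccos(1 − 2y/D) = 3.28 rad. Then A = (D²/8)(θ − sin θ) = 3.231 m² and P = Dθ/2 = 4.51 m. Hydraulic radius R = A/P = 3.231/4.51 = 0.7164 m. Q_A = (1/0.014)·3.231·0.7164^(2/3)·√0.001799 = 7.836 m³/s.
Channel B: With bottom width b = 2.81 m and side slope z = 1: A = (b + zy)y = (2.81 + 1×3.04)×3.04 = 17.78 m²; P = b + 2y√(1+z²) = 2.81 + 2×3.04×1.414 = 11.41 m. Hydraulic radius R = A/P = 17.78/11.41 = 1.559 m. Q_B = (1/0.014)·17.78·1.559^(2/3)·√0.001799 = 72.43 m³/s.
Q_A = 7.836 m³/s vs Q_B = 72.43 m³/s, so channel B carries more.

channel B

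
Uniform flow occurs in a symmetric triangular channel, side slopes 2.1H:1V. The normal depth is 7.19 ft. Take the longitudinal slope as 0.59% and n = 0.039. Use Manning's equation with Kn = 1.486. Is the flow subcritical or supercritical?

subcritical

For a triangular section with side slope z = 2.1: A = zy² = 2.1×7.19² = 108.6 ft²; P = 2y√(1+z²) = 2×7.19×2.326 = 33.45 ft.
Hydraulic radius R = A/P = 108.6/33.45 = 3.246 ft.
V = (1.486/n) R^(2/3) √S = (1.486/0.039) × 3.246^(2/3) × √0.0059 = 6.416 ft/s. Hydraulic depth D_h = A/T = 108.6/30.2 = 3.595 ft.
Froude number Fr = V/√(g·D_h) = 6.416/√(32.2×3.595) = 0.596, which is less than 1, so the flow is subcritical.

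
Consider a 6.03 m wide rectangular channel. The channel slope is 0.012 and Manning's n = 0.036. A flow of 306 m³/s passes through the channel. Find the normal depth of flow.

y_n = 9.59 m

Manning's equation rearranged: A R^(2/3) = nQ / (1·√S) = 0.036 × 306 / (√0.012) = 100.6.
Trying y = 8.15 m: A R^(2/3) = 83.15 — low.
Trying y = 10.5 m: A R^(2/3) = 111.7 — high.
Trying y = 9.59 m: A R^(2/3) = 100.6 — close enough.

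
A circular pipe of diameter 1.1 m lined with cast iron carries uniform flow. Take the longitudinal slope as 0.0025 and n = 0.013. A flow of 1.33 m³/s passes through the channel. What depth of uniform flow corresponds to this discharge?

Manning's equation rearranged: A R^(2/3) = nQ / (1·√S) = 0.013 × 1.33 / (√0.0025) = 0.3458.
Trying y = 0.601 m: A R^(2/3) = 0.2329 — too small.
Trying y = 0.932 m: A R^(2/3) = 0.4131 — too large.
Trying y = 0.787 m: A R^(2/3) = 0.3461 — close enough.

y_n = 0.787 m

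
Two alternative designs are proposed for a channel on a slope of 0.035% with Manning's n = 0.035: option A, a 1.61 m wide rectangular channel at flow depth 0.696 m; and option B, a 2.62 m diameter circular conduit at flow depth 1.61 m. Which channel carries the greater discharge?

channel B

Channel A: Flow area A = b·y = 1.61 × 0.696 = 1.121 m². Wetted perimeter P = b + 2y = 1.61 + 2×0.696 = 3.002 m. Hydraulic radius R = A/P = 1.121/3.002 = 0.3733 m. Q_A = (1/0.035)·1.121·0.3733^(2/3)·√0.00035 = 0.3105 m³/s.
Channel B: For a circular section of diameter D = 2.62 m at depth y = 1.61 m, the central angle is θ = 2 arccos(1 − 2y/D) = 3.604 rad. Then A = (D²/8)(θ − sin θ) = 3.475 m² and P = Dθ/2 = 4.721 m. Hydraulic radius R = A/P = 3.475/4.721 = 0.736 m. Q_B = (1/0.035)·3.475·0.736^(2/3)·√0.00035 = 1.514 m³/s.
Q_A = 0.3105 m³/s vs Q_B = 1.514 m³/s, so channel B carries more.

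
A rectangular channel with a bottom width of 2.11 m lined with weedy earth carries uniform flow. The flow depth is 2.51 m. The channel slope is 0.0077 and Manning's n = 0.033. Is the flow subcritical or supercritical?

Flow area A = b·y = 2.11 × 2.51 = 5.296 m². Wetted perimeter P = b + 2y = 2.11 + 2×2.51 = 7.13 m.
Hydraulic radius R = A/P = 5.296/7.13 = 0.7428 m.
V = (1/n) R^(2/3) √S = (1/0.033) × 0.7428^(2/3) × √0.0077 = 2.181 m/s. Hydraulic depth D_h = A/T = 5.296/2.11 = 2.51 m.
Froude number Fr = V/√(g·D_h) = 2.181/√(9.81×2.51) = 0.44, which is less than 1, so the flow is subcritical.

subcritical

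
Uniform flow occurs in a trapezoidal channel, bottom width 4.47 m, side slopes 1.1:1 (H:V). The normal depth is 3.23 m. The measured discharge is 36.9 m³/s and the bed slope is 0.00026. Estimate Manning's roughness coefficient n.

With bottom width b = 4.47 m and side slope z = 1.1: A = (b + zy)y = (4.47 + 1.1×3.23)×3.23 = 25.91 m²; P = b + 2y√(1+z²) = 4.47 + 2×3.23×1.487 = 14.07 m.
Hydraulic radius R = A/P = 25.91/14.07 = 1.841 m.
Rearranging Manning's equation: n = (1/Q) A R^(2/3) S^(1/2) = (1/36.9) × 25.91 × 1.841^(2/3) × √0.00026 = 0.017.

n = 0.017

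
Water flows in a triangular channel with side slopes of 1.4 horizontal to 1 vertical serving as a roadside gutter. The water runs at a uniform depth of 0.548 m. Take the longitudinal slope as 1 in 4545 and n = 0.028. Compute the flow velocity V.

For a triangular section with side slope z = 1.4: A = zy² = 1.4×0.548² = 0.4204 m²; P = 2y√(1+z²) = 2×0.548×1.72 = 1.886 m.
Hydraulic radius R = A/P = 0.4204/1.886 = 0.223 m.
From Manning's equation, V = (1/n) R^(2/3) S^(1/2) = (1/0.028) × 0.223^(2/3) × 0.00022^(1/2) = 0.195 m/s.

V = 0.195 m/s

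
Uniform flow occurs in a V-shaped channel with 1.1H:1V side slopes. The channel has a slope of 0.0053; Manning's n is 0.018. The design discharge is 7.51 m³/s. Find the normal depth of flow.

y_n = 1.56 m

Manning's equation rearranged: A R^(2/3) = nQ / (1·√S) = 0.018 × 7.51 / (√0.0053) = 1.857.
At y = 1.11 m: A R^(2/3) = 0.7488 — low.
At y = 1.84 m: A R^(2/3) = 2.882 — high.
At y = 1.56 m: A R^(2/3) = 1.856 — ≈ 1.857.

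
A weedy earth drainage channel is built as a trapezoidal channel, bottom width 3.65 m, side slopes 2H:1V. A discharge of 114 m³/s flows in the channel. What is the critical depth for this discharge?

y_c = 2.89 m

At critical depth, Q² T / (g A³) = 1, i.e. A³/T = Q²/g = 114²/9.81 = 1325.
Try y = 3.39 m: A³/T = 2568 — too large.
Try y = 2.3 m: A³/T = 531.7 — too small.
Try y = 2.89 m: A³/T = 1331 — matches.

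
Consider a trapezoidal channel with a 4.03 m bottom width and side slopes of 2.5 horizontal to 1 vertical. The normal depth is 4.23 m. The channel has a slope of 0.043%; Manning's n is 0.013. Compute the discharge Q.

Q = 172 m³/s

With bottom width b = 4.03 m and side slope z = 2.5: A = (b + zy)y = (4.03 + 2.5×4.23)×4.23 = 61.78 m²; P = b + 2y√(1+z²) = 4.03 + 2×4.23×2.693 = 26.81 m.
Hydraulic radius R = A/P = 61.78/26.81 = 2.304 m.
Manning's equation: Q = (1/n) A R^(2/3) S^(1/2) = (1/0.013) × 61.78 × 2.304^(2/3) × 0.00043^(1/2) = 172 m³/s.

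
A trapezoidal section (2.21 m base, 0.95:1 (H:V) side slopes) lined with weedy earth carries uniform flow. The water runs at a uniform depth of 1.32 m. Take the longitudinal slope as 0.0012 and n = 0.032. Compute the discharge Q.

Q = 4.2 m³/s

With bottom width b = 2.21 m and side slope z = 0.95: A = (b + zy)y = (2.21 + 0.95×1.32)×1.32 = 4.572 m²; P = b + 2y√(1+z²) = 2.21 + 2×1.32×1.379 = 5.851 m.
Hydraulic radius R = A/P = 4.572/5.851 = 0.7814 m.
Manning's equation: Q = (1/n) A R^(2/3) S^(1/2) = (1/0.032) × 4.572 × 0.7814^(2/3) × 0.0012^(1/2) = 4.2 m³/s.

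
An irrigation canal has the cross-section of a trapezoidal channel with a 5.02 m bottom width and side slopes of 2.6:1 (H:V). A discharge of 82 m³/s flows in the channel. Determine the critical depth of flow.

y_c = 2.11 m

At critical depth, Q² T / (g A³) = 1, i.e. A³/T = Q²/g = 82²/9.81 = 685.4.
Trying y = 2.57 m: A³/T = 1480 — too large.
Trying y = 2.11 m: A³/T = 681.2 — close enough.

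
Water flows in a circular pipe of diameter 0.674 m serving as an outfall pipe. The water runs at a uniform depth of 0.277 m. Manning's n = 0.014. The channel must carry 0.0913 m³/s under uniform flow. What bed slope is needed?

S = 0.0011

For a circular section of diameter D = 0.674 m at depth y = 0.277 m, the central angle is θ = 2 arccos(1 − 2y/D) = 2.784 rad. Then A = (D²/8)(θ − sin θ) = 0.1382 m² and P = Dθ/2 = 0.9381 m.
Hydraulic radius R = A/P = 0.1382/0.9381 = 0.1473 m.
From Manning's equation, S = [nQ / (1 A R^(2/3))]² = [0.014 × 0.0913 / (1 × 0.1382 × 0.1473^(2/3))]² = 0.0011.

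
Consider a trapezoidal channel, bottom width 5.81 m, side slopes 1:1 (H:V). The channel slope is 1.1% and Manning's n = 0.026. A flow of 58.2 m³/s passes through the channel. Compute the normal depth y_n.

Manning's equation rearranged: A R^(2/3) = nQ / (1·√S) = 0.026 × 58.2 / (√0.011) = 14.43.
Trying y = 1.32 m: A R^(2/3) = 9.325 — short.
Trying y = 1.94 m: A R^(2/3) = 18.19 — over.
Trying y = 1.7 m: A R^(2/3) = 14.44 — matches.

y_n = 1.7 m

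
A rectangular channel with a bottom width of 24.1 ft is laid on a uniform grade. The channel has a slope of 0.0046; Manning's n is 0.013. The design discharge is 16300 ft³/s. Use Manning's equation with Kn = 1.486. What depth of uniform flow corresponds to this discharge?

y_n = 22.2 ft

Manning's equation rearranged: A R^(2/3) = nQ / (1.486·√S) = 0.013 × 16300 / (1.486 × √0.0046) = 2102.
At y = 27.2 ft: A R^(2/3) = 2698 — high.
At y = 22.2 ft: A R^(2/3) = 2106 — close enough.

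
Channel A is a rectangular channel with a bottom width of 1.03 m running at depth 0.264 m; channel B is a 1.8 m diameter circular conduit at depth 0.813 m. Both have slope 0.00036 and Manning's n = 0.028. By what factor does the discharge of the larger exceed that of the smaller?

7.38

Channel A: Flow area A = b·y = 1.03 × 0.264 = 0.2719 m². Wetted perimeter P = b + 2y = 1.03 + 2×0.264 = 1.558 m. Hydraulic radius R = A/P = 0.2719/1.558 = 0.1745 m. Q_A = (1/0.028)·0.2719·0.1745^(2/3)·√0.00036 = 0.05755 m³/s.
Channel B: For a circular section of diameter D = 1.8 m at depth y = 0.813 m, the central angle is θ = 2 arccos(1 − 2y/D) = 2.948 rad. Then A = (D²/8)(θ − sin θ) = 1.116 m² and P = Dθ/2 = 2.653 m. Hydraulic radius R = A/P = 1.116/2.653 = 0.4206 m. Q_B = (1/0.028)·1.116·0.4206^(2/3)·√0.00036 = 0.4245 m³/s.
The larger discharge is 0.4245 m³/s and the smaller is 0.05755 m³/s; the ratio is 7.38.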